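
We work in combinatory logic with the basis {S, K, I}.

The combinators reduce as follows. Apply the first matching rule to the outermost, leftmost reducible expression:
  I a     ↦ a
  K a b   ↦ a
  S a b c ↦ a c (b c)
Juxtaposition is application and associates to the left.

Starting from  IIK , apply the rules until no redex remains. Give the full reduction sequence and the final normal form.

Answer: normal form = K  (in 2 steps)

Reduction:
  start: IIK
  [1] IK
  [2] K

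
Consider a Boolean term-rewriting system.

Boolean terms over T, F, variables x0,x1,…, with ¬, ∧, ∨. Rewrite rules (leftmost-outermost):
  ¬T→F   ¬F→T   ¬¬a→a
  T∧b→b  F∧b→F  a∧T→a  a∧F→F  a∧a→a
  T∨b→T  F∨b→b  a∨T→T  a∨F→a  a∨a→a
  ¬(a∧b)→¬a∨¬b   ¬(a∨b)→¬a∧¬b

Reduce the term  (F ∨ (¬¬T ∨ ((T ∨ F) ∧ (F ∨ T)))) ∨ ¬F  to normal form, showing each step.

Answer: normal form = T  (in 4 steps)

Reduction:
  start: (F ∨ (¬¬T ∨ ((T ∨ F) ∧ (F ∨ T)))) ∨ ¬F
  [1] (¬¬T ∨ ((T ∨ F) ∧ (F ∨ T))) ∨ ¬F
  [2] (T ∨ ((T ∨ F) ∧ (F ∨ T))) ∨ ¬F
  [3] T ∨ ¬F
  [4] T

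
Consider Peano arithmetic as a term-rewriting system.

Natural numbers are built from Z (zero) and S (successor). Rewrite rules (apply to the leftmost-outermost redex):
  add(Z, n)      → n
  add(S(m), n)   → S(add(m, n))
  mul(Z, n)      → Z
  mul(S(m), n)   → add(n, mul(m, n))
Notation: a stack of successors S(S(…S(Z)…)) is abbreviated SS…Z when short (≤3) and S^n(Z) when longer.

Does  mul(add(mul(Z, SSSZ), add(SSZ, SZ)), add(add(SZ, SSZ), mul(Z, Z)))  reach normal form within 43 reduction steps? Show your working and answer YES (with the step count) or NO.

Answer: YES — reaches normal form S^9(Z) in 42 ≤ 43 steps

Reduction:
  start: mul(add(mul(Z, SSSZ), add(SSZ, SZ)), add(add(SZ, SSZ), mul(Z, Z)))
  [1] mul(add(Z, add(SSZ, SZ)), add(add(SZ, SSZ), mul(Z, Z)))
  [2] mul(add(SSZ, SZ), add(add(SZ, SSZ), mul(Z, Z)))
  [3] mul(S(add(SZ, SZ)), add(add(SZ, SSZ), mul(Z, Z)))
  [4] add(add(add(SZ, SSZ), mul(Z, Z)), mul(add(SZ, SZ), add(add(SZ, SSZ), mul(Z, Z))))
  [5] add(add(S(add(Z, SSZ)), mul(Z, Z)), mul(add(SZ, SZ), add(add(SZ, SSZ), mul(Z, Z))))
  [6] add(S(add(add(Z, SSZ), mul(Z, Z))), mul(add(SZ, SZ), add(add(SZ, SSZ), mul(Z, Z))))
  [7] S(add(add(add(Z, SSZ), mul(Z, Z)), mul(add(SZ, SZ), add(add(SZ, SSZ), mul(Z, Z)))))
  [8] S(add(add(SSZ, mul(Z, Z)), mul(add(SZ, SZ), add(add(SZ, SSZ), mul(Z, Z)))))
  [9] S(add(S(add(SZ, mul(Z, Z))), mul(add(SZ, SZ), add(add(SZ, SSZ), mul(Z, Z)))))
  [10] S(S(add(add(SZ, mul(Z, Z)), mul(add(SZ, SZ), add(add(SZ, SSZ), mul(Z, Z))))))
  [11] S(S(add(S(add(Z, mul(Z, Z))), mul(add(SZ, SZ), add(add(SZ, SSZ), mul(Z, Z))))))
  [12] S(S(S(add(add(Z, mul(Z, Z)), mul(add(SZ, SZ), add(add(SZ, SSZ), mul(Z, Z)))))))
  [13] S(S(S(add(mul(Z, Z), mul(add(SZ, SZ), add(add(SZ, SSZ), mul(Z, Z)))))))
  [14] S(S(S(add(Z, mul(add(SZ, SZ), add(add(SZ, SSZ), mul(Z, Z)))))))
  [15] S(S(S(mul(add(SZ, SZ), add(add(SZ, SSZ), mul(Z, Z))))))
  [16] S(S(S(mul(S(add(Z, SZ)), add(add(SZ, SSZ), mul(Z, Z))))))
  [17] S(S(S(add(add(add(SZ, SSZ), mul(Z, Z)), mul(add(Z, SZ), add(add(SZ, SSZ), mul(Z, Z)))))))
  [18] S(S(S(add(add(S(add(Z, SSZ)), mul(Z, Z)), mul(add(Z, SZ), add(add(SZ, SSZ), mul(Z, Z)))))))
  [19] S(S(S(add(S(add(add(Z, SSZ), mul(Z, Z))), mul(add(Z, SZ), add(add(SZ, SSZ), mul(Z, Z)))))))
  [20] S(S(S(S(add(add(add(Z, SSZ), mul(Z, Z)), mul(add(Z, SZ), add(add(SZ, SSZ), mul(Z, Z))))))))
  [21] S(S(S(S(add(add(SSZ, mul(Z, Z)), mul(add(Z, SZ), add(add(SZ, SSZ), mul(Z, Z))))))))
  [22] S(S(S(S(add(S(add(SZ, mul(Z, Z))), mul(add(Z, SZ), add(add(SZ, SSZ), mul(Z, Z))))))))
  [23] S(S(S(S(S(add(add(SZ, mul(Z, Z)), mul(add(Z, SZ), add(add(SZ, SSZ), mul(Z, Z)))))))))
  [24] S(S(S(S(S(add(S(add(Z, mul(Z, Z))), mul(add(Z, SZ), add(add(SZ, SSZ), mul(Z, Z)))))))))
  [25] S(S(S(S(S(S(add(add(Z, mul(Z, Z)), mul(add(Z, SZ), add(add(SZ, SSZ), mul(Z, Z))))))))))
  [26] S(S(S(S(S(S(add(mul(Z, Z), mul(add(Z, SZ), add(add(SZ, SSZ), mul(Z, Z))))))))))
  [27] S(S(S(S(S(S(add(Z, mul(add(Z, SZ), add(add(SZ, SSZ), mul(Z, Z))))))))))
  [28] S(S(S(S(S(S(mul(add(Z, SZ), add(add(SZ, SSZ), mul(Z, Z)))))))))
  [29] S(S(S(S(S(S(mul(SZ, add(add(SZ, SSZ), mul(Z, Z)))))))))
  [30] S(S(S(S(S(S(add(add(add(SZ, SSZ), mul(Z, Z)), mul(Z, add(add(SZ, SSZ), mul(Z, Z))))))))))
  [31] S(S(S(S(S(S(add(add(S(add(Z, SSZ)), mul(Z, Z)), mul(Z, add(add(SZ, SSZ), mul(Z, Z))))))))))
  [32] S(S(S(S(S(S(add(S(add(add(Z, SSZ), mul(Z, Z))), mul(Z, add(add(SZ, SSZ), mul(Z, Z))))))))))
  [33] S(S(S(S(S(S(S(add(add(add(Z, SSZ), mul(Z, Z)), mul(Z, add(add(SZ, SSZ), mul(Z, Z)))))))))))
  [34] S(S(S(S(S(S(S(add(add(SSZ, mul(Z, Z)), mul(Z, add(add(SZ, SSZ), mul(Z, Z)))))))))))
  [35] S(S(S(S(S(S(S(add(S(add(SZ, mul(Z, Z))), mul(Z, add(add(SZ, SSZ), mul(Z, Z)))))))))))
  [36] S(S(S(S(S(S(S(S(add(add(SZ, mul(Z, Z)), mul(Z, add(add(SZ, SSZ), mul(Z, Z))))))))))))
  [37] S(S(S(S(S(S(S(S(add(S(add(Z, mul(Z, Z))), mul(Z, add(add(SZ, SSZ), mul(Z, Z))))))))))))
  [38] S(S(S(S(S(S(S(S(S(add(add(Z, mul(Z, Z)), mul(Z, add(add(SZ, SSZ), mul(Z, Z)))))))))))))
  [39] S(S(S(S(S(S(S(S(S(add(mul(Z, Z), mul(Z, add(add(SZ, SSZ), mul(Z, Z)))))))))))))
  [40] S(S(S(S(S(S(S(S(S(add(Z, mul(Z, add(add(SZ, SSZ), mul(Z, Z)))))))))))))
  [41] S(S(S(S(S(S(S(S(S(mul(Z, add(add(SZ, SSZ), mul(Z, Z))))))))))))
  [42] S^9(Z)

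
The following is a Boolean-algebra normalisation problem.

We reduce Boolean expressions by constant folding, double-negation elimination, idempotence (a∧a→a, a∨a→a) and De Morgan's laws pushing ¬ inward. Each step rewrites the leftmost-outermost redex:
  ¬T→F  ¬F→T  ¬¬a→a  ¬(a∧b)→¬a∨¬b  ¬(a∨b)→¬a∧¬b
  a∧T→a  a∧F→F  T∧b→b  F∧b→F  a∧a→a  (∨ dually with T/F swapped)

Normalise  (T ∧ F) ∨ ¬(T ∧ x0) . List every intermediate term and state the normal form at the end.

  start: (T ∧ F) ∨ ¬(T ∧ x0)
  step 1: F ∨ ¬(T ∧ x0)
  step 2: ¬(T ∧ x0)
  step 3: ¬T ∨ ¬x0
  step 4: F ∨ ¬x0
  step 5: ¬x0

Answer: normal form = ¬x0  (in 5 steps)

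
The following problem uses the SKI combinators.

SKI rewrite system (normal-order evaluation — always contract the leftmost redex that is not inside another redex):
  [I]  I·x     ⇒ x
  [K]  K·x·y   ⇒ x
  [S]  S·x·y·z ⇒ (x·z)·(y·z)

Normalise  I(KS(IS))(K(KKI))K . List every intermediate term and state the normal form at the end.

  start: I(KS(IS))(K(KKI))K
  step 1: KS(IS)(K(KKI))K
  step 2: S(K(KKI))K
  step 3: S(KK)K

Answer: normal form = S(KK)K  (in 3 steps)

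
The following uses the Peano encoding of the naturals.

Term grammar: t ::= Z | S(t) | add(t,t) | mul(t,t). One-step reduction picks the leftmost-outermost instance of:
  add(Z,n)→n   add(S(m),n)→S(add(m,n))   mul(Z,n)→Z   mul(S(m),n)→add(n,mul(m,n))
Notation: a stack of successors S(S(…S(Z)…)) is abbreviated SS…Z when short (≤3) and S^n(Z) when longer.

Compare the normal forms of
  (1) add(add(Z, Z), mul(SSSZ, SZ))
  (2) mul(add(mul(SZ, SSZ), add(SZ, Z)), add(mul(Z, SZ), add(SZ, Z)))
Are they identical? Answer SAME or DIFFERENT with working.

Term A:
  start: add(add(Z, Z), mul(SSSZ, SZ))
  →1  add(Z, mul(SSSZ, SZ))
  →2  mul(SSSZ, SZ)
  →3  add(SZ, mul(SSZ, SZ))
  →4  S(add(Z, mul(SSZ, SZ)))
  →5  S(mul(SSZ, SZ))
  →6  S(add(SZ, mul(SZ, SZ)))
  →7  S(S(add(Z, mul(SZ, SZ))))
  →8  S(S(mul(SZ, SZ)))
  →9  S(S(add(SZ, mul(Z, SZ))))
  →10  S(S(S(add(Z, mul(Z, SZ)))))
  →11  S(S(S(mul(Z, SZ))))
  →12  SSSZ

Term B:
  start: mul(add(mul(SZ, SSZ), add(SZ, Z)), add(mul(Z, SZ), add(SZ, Z)))
  →1  mul(add(add(SSZ, mul(Z, SSZ)), add(SZ, Z)), add(mul(Z, SZ), add(SZ, Z)))
  →2  mul(add(S(add(SZ, mul(Z, SSZ))), add(SZ, Z)), add(mul(Z, SZ), add(SZ, Z)))
  →3  mul(S(add(add(SZ, mul(Z, SSZ)), add(SZ, Z))), add(mul(Z, SZ), add(SZ, Z)))
  →4  add(add(mul(Z, SZ), add(SZ, Z)), mul(add(add(SZ, mul(Z, SSZ)), add(SZ, Z)), add(mul(Z, SZ), add(SZ, Z))))
  →5  add(add(Z, add(SZ, Z)), mul(add(add(SZ, mul(Z, SSZ)), add(SZ, Z)), add(mul(Z, SZ), add(SZ, Z))))
  →6  add(add(SZ, Z), mul(add(add(SZ, mul(Z, SSZ)), add(SZ, Z)), add(mul(Z, SZ), add(SZ, Z))))
  →7  add(S(add(Z, Z)), mul(add(add(SZ, mul(Z, SSZ)), add(SZ, Z)), add(mul(Z, SZ), add(SZ, Z))))
  →8  S(add(add(Z, Z), mul(add(add(SZ, mul(Z, SSZ)), add(SZ, Z)), add(mul(Z, SZ), add(SZ, Z)))))
  →9  S(add(Z, mul(add(add(SZ, mul(Z, SSZ)), add(SZ, Z)), add(mul(Z, SZ), add(SZ, Z)))))
  →10  S(mul(add(add(SZ, mul(Z, SSZ)), add(SZ, Z)), add(mul(Z, SZ), add(SZ, Z))))
  →11  S(mul(add(S(add(Z, mul(Z, SSZ))), add(SZ, Z)), add(mul(Z, SZ), add(SZ, Z))))
  →12  S(mul(S(add(add(Z, mul(Z, SSZ)), add(SZ, Z))), add(mul(Z, SZ), add(SZ, Z))))
  →13  S(add(add(mul(Z, SZ), add(SZ, Z)), mul(add(add(Z, mul(Z, SSZ)), add(SZ, Z)), add(mul(Z, SZ), add(SZ, Z)))))
  →14  S(add(add(Z, add(SZ, Z)), mul(add(add(Z, mul(Z, SSZ)), add(SZ, Z)), add(mul(Z, SZ), add(SZ, Z)))))
  →15  S(add(add(SZ, Z), mul(add(add(Z, mul(Z, SSZ)), add(SZ, Z)), add(mul(Z, SZ), add(SZ, Z)))))
  →16  S(add(S(add(Z, Z)), mul(add(add(Z, mul(Z, SSZ)), add(SZ, Z)), add(mul(Z, SZ), add(SZ, Z)))))
  →17  S(S(add(add(Z, Z), mul(add(add(Z, mul(Z, SSZ)), add(SZ, Z)), add(mul(Z, SZ), add(SZ, Z))))))
  →18  S(S(add(Z, mul(add(add(Z, mul(Z, SSZ)), add(SZ, Z)), add(mul(Z, SZ), add(SZ, Z))))))
  →19  S(S(mul(add(add(Z, mul(Z, SSZ)), add(SZ, Z)), add(mul(Z, SZ), add(SZ, Z)))))
  →20  S(S(mul(add(mul(Z, SSZ), add(SZ, Z)), add(mul(Z, SZ), add(SZ, Z)))))
  →21  S(S(mul(add(Z, add(SZ, Z)), add(mul(Z, SZ), add(SZ, Z)))))
  →22  S(S(mul(add(SZ, Z), add(mul(Z, SZ), add(SZ, Z)))))
  →23  S(S(mul(S(add(Z, Z)), add(mul(Z, SZ), add(SZ, Z)))))
  →24  S(S(add(add(mul(Z, SZ), add(SZ, Z)), mul(add(Z, Z), add(mul(Z, SZ), add(SZ, Z))))))
  →25  S(S(add(add(Z, add(SZ, Z)), mul(add(Z, Z), add(mul(Z, SZ), add(SZ, Z))))))
  →26  S(S(add(add(SZ, Z), mul(add(Z, Z), add(mul(Z, SZ), add(SZ, Z))))))
  →27  S(S(add(S(add(Z, Z)), mul(add(Z, Z), add(mul(Z, SZ), add(SZ, Z))))))
  →28  S(S(S(add(add(Z, Z), mul(add(Z, Z), add(mul(Z, SZ), add(SZ, Z)))))))
  →29  S(S(S(add(Z, mul(add(Z, Z), add(mul(Z, SZ), add(SZ, Z)))))))
  →30  S(S(S(mul(add(Z, Z), add(mul(Z, SZ), add(SZ, Z))))))
  →31  S(S(S(mul(Z, add(mul(Z, SZ), add(SZ, Z))))))
  →32  SSSZ

Answer: SAME — A ⇓ SSSZ, B ⇓ SSSZ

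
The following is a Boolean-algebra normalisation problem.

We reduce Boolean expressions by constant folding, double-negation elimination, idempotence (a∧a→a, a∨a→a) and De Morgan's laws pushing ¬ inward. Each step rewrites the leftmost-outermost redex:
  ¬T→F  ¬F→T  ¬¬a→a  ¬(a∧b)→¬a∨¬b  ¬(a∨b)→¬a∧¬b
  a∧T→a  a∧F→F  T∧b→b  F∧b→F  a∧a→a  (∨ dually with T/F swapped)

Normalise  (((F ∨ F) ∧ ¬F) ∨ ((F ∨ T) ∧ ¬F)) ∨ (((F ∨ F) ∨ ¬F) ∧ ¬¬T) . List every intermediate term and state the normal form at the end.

  start: (((F ∨ F) ∧ ¬F) ∨ ((F ∨ T) ∧ ¬F)) ∨ (((F ∨ F) ∨ ¬F) ∧ ¬¬T)
  step 1: ((F ∧ ¬F) ∨ ((F ∨ T) ∧ ¬F)) ∨ (((F ∨ F) ∨ ¬F) ∧ ¬¬T)
  step 2: (F ∨ ((F ∨ T) ∧ ¬F)) ∨ (((F ∨ F) ∨ ¬F) ∧ ¬¬T)
  step 3: ((F ∨ T) ∧ ¬F) ∨ (((F ∨ F) ∨ ¬F) ∧ ¬¬T)
  step 4: (T ∧ ¬F) ∨ (((F ∨ F) ∨ ¬F) ∧ ¬¬T)
  step 5: ¬F ∨ (((F ∨ F) ∨ ¬F) ∧ ¬¬T)
  step 6: T ∨ (((F ∨ F) ∨ ¬F) ∧ ¬¬T)
  step 7: T

Answer: normal form = T  (in 7 steps)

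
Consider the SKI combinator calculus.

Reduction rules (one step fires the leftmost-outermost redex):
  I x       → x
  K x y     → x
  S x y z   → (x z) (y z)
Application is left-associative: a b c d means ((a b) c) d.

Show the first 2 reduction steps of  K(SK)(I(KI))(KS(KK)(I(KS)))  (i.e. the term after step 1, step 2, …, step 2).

  start: K(SK)(I(KI))(KS(KK)(I(KS)))
  →1  SK(KS(KK)(I(KS)))
  →2  SK(S(I(KS)))

Answer: after 2 steps: SK(S(I(KS)))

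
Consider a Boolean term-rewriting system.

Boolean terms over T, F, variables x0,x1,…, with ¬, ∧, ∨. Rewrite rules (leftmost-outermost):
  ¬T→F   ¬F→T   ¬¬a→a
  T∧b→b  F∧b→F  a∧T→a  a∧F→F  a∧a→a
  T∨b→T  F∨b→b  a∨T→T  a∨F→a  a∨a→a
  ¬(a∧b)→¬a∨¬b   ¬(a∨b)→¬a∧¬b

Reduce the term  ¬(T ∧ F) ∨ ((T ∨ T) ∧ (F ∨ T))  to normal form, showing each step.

  start: ¬(T ∧ F) ∨ ((T ∨ T) ∧ (F ∨ T))
  [1] (¬T ∨ ¬F) ∨ ((T ∨ T) ∧ (F ∨ T))
  [2] (F ∨ ¬F) ∨ ((T ∨ T) ∧ (F ∨ T))
  [3] ¬F ∨ ((T ∨ T) ∧ (F ∨ T))
  [4] T ∨ ((T ∨ T) ∧ (F ∨ T))
  [5] T

Answer: normal form = T  (in 5 steps)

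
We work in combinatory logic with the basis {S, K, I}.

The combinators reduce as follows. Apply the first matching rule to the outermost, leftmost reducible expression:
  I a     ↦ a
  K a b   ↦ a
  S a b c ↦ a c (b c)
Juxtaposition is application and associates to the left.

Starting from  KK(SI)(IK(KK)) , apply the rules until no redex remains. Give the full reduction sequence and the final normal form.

  start: KK(SI)(IK(KK))
  →1  K(IK(KK))
  →2  K(K(KK))

Answer: normal form = K(K(KK))  (in 2 steps)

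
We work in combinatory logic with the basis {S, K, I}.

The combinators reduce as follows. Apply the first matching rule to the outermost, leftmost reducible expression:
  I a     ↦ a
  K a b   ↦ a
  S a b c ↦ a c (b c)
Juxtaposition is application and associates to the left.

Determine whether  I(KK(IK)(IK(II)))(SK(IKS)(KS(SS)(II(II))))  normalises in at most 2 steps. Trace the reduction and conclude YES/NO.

  start: I(KK(IK)(IK(II)))(SK(IKS)(KS(SS)(II(II))))
  [1] KK(IK)(IK(II))(SK(IKS)(KS(SS)(II(II))))
  [2] K(IK(II))(SK(IKS)(KS(SS)(II(II))))

Answer: NO — after 2 steps the term is K(IK(II))(SK(IKS)(KS(SS)(II(II)))), not yet normal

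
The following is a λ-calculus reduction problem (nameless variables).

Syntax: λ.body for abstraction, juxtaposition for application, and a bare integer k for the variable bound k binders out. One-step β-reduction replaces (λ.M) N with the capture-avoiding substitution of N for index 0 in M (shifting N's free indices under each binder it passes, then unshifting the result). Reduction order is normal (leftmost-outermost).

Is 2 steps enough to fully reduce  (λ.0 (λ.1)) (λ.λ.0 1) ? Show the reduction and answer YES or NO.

  start: (λ.0 (λ.1)) (λ.λ.0 1)
  step 1: (λ.λ.0 1) (λ.λ.λ.0 1)
  step 2: λ.0 (λ.λ.λ.0 1)

Answer: YES — reaches normal form λ.0 (λ.λ.λ.0 1) in 2 ≤ 2 steps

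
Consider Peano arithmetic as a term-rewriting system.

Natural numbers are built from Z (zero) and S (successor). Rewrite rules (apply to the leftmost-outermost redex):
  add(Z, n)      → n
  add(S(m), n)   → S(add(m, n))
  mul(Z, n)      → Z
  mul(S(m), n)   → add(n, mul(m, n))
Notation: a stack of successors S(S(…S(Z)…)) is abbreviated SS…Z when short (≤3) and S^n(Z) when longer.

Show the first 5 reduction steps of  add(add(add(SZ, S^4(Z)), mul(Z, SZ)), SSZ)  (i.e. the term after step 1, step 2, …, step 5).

Answer: after 5 steps: S(add(S(add(SSSZ, mul(Z, SZ))), SSZ))

Reduction:
  start: add(add(add(SZ, S^4(Z)), mul(Z, SZ)), SSZ)
  [1] add(add(S(add(Z, S^4(Z))), mul(Z, SZ)), SSZ)
  [2] add(S(add(add(Z, S^4(Z)), mul(Z, SZ))), SSZ)
  [3] S(add(add(add(Z, S^4(Z)), mul(Z, SZ)), SSZ))
  [4] S(add(add(S^4(Z), mul(Z, SZ)), SSZ))
  [5] S(add(S(add(SSSZ, mul(Z, SZ))), SSZ))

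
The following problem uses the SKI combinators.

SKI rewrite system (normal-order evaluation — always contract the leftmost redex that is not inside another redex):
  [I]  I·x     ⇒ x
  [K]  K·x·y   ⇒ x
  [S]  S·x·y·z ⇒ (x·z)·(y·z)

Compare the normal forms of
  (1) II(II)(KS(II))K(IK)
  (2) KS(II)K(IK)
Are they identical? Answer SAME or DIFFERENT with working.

Answer: SAME — A ⇓ SKK, B ⇓ SKK

Working:
Term A:
  start: II(II)(KS(II))K(IK)
  [1] I(II)(KS(II))K(IK)
  [2] II(KS(II))K(IK)
  [3] I(KS(II))K(IK)
  [4] KS(II)K(IK)
  [5] SK(IK)
  [6] SKK

Term B:
  start: KS(II)K(IK)
  [1] SK(IK)
  [2] SKK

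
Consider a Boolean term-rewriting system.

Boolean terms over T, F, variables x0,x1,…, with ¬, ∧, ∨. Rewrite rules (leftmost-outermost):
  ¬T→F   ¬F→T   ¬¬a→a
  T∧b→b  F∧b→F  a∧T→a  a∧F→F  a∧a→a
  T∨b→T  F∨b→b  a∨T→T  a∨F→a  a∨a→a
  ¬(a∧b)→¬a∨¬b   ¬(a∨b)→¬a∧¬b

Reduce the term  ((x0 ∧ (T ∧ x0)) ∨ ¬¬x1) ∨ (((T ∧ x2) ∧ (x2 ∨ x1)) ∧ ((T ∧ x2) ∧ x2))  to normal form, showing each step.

Answer: normal form = (x0 ∨ x1) ∨ ((x2 ∧ (x2 ∨ x1)) ∧ x2)  (in 6 steps)

Working:
  start: ((x0 ∧ (T ∧ x0)) ∨ ¬¬x1) ∨ (((T ∧ x2) ∧ (x2 ∨ x1)) ∧ ((T ∧ x2) ∧ x2))
  step 1: ((x0 ∧ x0) ∨ ¬¬x1) ∨ (((T ∧ x2) ∧ (x2 ∨ x1)) ∧ ((T ∧ x2) ∧ x2))
  step 2: (x0 ∨ ¬¬x1) ∨ (((T ∧ x2) ∧ (x2 ∨ x1)) ∧ ((T ∧ x2) ∧ x2))
  step 3: (x0 ∨ x1) ∨ (((T ∧ x2) ∧ (x2 ∨ x1)) ∧ ((T ∧ x2) ∧ x2))
  step 4: (x0 ∨ x1) ∨ ((x2 ∧ (x2 ∨ x1)) ∧ ((T ∧ x2) ∧ x2))
  step 5: (x0 ∨ x1) ∨ ((x2 ∧ (x2 ∨ x1)) ∧ (x2 ∧ x2))
  step 6: (x0 ∨ x1) ∨ ((x2 ∧ (x2 ∨ x1)) ∧ x2)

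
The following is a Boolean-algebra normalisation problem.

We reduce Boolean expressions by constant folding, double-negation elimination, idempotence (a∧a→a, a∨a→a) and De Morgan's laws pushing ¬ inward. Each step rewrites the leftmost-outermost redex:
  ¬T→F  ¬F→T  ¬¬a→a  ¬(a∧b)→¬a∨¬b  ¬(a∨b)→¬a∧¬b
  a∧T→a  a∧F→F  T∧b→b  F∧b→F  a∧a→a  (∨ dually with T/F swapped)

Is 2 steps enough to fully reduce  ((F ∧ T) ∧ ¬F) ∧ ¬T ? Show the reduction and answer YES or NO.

  start: ((F ∧ T) ∧ ¬F) ∧ ¬T
  [1] (F ∧ ¬F) ∧ ¬T
  [2] F ∧ ¬T

Answer: NO — after 2 steps the term is F ∧ ¬T, not yet normal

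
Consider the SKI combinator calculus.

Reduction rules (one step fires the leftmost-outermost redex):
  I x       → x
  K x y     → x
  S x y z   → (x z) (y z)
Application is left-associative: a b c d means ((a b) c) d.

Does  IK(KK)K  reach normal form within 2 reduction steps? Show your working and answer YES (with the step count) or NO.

  start: IK(KK)K
  →1  K(KK)K
  →2  KK

Answer: YES — reaches normal form KK in 2 ≤ 2 steps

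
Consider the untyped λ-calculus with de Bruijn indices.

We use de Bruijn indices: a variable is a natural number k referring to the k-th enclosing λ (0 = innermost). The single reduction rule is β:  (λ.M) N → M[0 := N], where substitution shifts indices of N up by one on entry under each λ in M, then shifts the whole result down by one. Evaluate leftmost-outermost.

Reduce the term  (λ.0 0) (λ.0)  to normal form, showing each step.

Answer: normal form = λ.0  (in 2 steps)

Reduction:
  start: (λ.0 0) (λ.0)
  →1  (λ.0) (λ.0)
  →2  λ.0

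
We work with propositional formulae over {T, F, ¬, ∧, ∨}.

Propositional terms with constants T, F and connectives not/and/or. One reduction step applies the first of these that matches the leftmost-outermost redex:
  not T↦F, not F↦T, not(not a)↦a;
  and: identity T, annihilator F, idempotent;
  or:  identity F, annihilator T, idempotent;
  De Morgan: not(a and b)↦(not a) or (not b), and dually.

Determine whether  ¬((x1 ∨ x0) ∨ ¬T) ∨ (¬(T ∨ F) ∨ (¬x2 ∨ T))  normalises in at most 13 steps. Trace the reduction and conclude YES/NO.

  start: ¬((x1 ∨ x0) ∨ ¬T) ∨ (¬(T ∨ F) ∨ (¬x2 ∨ T))
  step 1: (¬(x1 ∨ x0) ∧ ¬¬T) ∨ (¬(T ∨ F) ∨ (¬x2 ∨ T))
  step 2: ((¬x1 ∧ ¬x0) ∧ ¬¬T) ∨ (¬(T ∨ F) ∨ (¬x2 ∨ T))
  step 3: ((¬x1 ∧ ¬x0) ∧ T) ∨ (¬(T ∨ F) ∨ (¬x2 ∨ T))
  step 4: (¬x1 ∧ ¬x0) ∨ (¬(T ∨ F) ∨ (¬x2 ∨ T))
  step 5: (¬x1 ∧ ¬x0) ∨ ((¬T ∧ ¬F) ∨ (¬x2 ∨ T))
  step 6: (¬x1 ∧ ¬x0) ∨ ((F ∧ ¬F) ∨ (¬x2 ∨ T))
  step 7: (¬x1 ∧ ¬x0) ∨ (F ∨ (¬x2 ∨ T))
  step 8: (¬x1 ∧ ¬x0) ∨ (¬x2 ∨ T)
  step 9: (¬x1 ∧ ¬x0) ∨ T
  step 10: T

Answer: YES — reaches normal form T in 10 ≤ 13 steps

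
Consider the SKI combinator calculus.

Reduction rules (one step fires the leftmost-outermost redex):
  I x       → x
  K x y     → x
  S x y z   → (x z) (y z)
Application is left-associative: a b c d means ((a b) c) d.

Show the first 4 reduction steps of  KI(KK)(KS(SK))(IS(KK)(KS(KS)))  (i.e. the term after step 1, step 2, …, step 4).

  start: KI(KK)(KS(SK))(IS(KK)(KS(KS)))
  step 1: I(KS(SK))(IS(KK)(KS(KS)))
  step 2: KS(SK)(IS(KK)(KS(KS)))
  step 3: S(IS(KK)(KS(KS)))
  step 4: S(S(KK)(KS(KS)))

Answer: after 4 steps: S(S(KK)(KS(KS)))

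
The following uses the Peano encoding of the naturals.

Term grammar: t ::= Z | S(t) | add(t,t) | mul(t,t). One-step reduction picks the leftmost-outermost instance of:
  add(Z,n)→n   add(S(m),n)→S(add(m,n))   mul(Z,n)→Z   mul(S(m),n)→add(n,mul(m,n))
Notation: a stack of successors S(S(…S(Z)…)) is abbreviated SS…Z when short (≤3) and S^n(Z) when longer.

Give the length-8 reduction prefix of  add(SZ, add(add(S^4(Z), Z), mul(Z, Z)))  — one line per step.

  start: add(SZ, add(add(S^4(Z), Z), mul(Z, Z)))
  step 1: S(add(Z, add(add(S^4(Z), Z), mul(Z, Z))))
  step 2: S(add(add(S^4(Z), Z), mul(Z, Z)))
  step 3: S(add(S(add(SSSZ, Z)), mul(Z, Z)))
  step 4: S(S(add(add(SSSZ, Z), mul(Z, Z))))
  step 5: S(S(add(S(add(SSZ, Z)), mul(Z, Z))))
  step 6: S(S(S(add(add(SSZ, Z), mul(Z, Z)))))
  step 7: S(S(S(add(S(add(SZ, Z)), mul(Z, Z)))))
  step 8: S(S(S(S(add(add(SZ, Z), mul(Z, Z))))))

Answer: after 8 steps: S(S(S(S(add(add(SZ, Z), mul(Z, Z))))))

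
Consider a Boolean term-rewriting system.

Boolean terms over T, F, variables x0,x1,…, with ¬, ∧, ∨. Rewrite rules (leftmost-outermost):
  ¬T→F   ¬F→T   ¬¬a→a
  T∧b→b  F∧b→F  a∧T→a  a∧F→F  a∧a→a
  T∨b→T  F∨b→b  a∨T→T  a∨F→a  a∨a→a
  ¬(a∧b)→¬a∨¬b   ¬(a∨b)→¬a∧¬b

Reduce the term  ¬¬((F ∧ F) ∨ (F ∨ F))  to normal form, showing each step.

  start: ¬¬((F ∧ F) ∨ (F ∨ F))
  →1  (F ∧ F) ∨ (F ∨ F)
  →2  F ∨ (F ∨ F)
  →3  F ∨ F
  →4  F

Answer: normal form = F  (in 4 steps)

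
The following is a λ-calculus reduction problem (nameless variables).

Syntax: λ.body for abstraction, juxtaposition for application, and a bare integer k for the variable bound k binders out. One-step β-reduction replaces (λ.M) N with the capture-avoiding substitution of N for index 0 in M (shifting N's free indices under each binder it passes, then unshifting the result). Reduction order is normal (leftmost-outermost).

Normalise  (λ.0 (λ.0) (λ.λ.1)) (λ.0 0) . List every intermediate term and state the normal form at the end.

Answer: normal form = λ.λ.1  (in 4 steps)

Derivation:
  start: (λ.0 (λ.0) (λ.λ.1)) (λ.0 0)
  [1] (λ.0 0) (λ.0) (λ.λ.1)
  [2] (λ.0) (λ.0) (λ.λ.1)
  [3] (λ.0) (λ.λ.1)
  [4] λ.λ.1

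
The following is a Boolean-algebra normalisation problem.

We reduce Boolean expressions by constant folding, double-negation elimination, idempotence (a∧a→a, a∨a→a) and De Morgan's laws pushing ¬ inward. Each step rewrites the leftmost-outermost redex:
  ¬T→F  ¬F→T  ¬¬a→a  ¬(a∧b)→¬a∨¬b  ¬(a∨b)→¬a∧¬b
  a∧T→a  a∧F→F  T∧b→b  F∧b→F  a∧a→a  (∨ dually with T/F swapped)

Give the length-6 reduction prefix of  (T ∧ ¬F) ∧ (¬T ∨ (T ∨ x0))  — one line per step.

  start: (T ∧ ¬F) ∧ (¬T ∨ (T ∨ x0))
  →1  ¬F ∧ (¬T ∨ (T ∨ x0))
  →2  T ∧ (¬T ∨ (T ∨ x0))
  →3  ¬T ∨ (T ∨ x0)
  →4  F ∨ (T ∨ x0)
  →5  T ∨ x0
  →6  T

Answer: after 6 steps: T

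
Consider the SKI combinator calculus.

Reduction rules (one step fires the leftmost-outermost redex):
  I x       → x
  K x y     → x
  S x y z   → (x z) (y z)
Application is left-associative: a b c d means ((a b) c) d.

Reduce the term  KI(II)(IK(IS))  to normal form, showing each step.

  start: KI(II)(IK(IS))
  step 1: I(IK(IS))
  step 2: IK(IS)
  step 3: K(IS)
  step 4: KS

Answer: normal form = KS  (in 4 steps)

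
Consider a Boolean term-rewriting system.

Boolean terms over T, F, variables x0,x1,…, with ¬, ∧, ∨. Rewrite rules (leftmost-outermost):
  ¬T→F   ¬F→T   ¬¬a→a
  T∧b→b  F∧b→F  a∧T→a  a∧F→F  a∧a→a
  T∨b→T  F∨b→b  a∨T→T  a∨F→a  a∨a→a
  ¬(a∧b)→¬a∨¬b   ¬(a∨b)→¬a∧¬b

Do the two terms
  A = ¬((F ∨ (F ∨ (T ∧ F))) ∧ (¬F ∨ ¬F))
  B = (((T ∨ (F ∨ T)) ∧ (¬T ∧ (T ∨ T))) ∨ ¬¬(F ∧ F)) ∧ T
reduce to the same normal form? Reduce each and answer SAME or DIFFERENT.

Term A:
  start: ¬((F ∨ (F ∨ (T ∧ F))) ∧ (¬F ∨ ¬F))
  [1] ¬(F ∨ (F ∨ (T ∧ F))) ∨ ¬(¬F ∨ ¬F)
  [2] (¬F ∧ ¬(F ∨ (T ∧ F))) ∨ ¬(¬F ∨ ¬F)
  [3] (T ∧ ¬(F ∨ (T ∧ F))) ∨ ¬(¬F ∨ ¬F)
  [4] ¬(F ∨ (T ∧ F)) ∨ ¬(¬F ∨ ¬F)
  [5] (¬F ∧ ¬(T ∧ F)) ∨ ¬(¬F ∨ ¬F)
  [6] (T ∧ ¬(T ∧ F)) ∨ ¬(¬F ∨ ¬F)
  [7] ¬(T ∧ F) ∨ ¬(¬F ∨ ¬F)
  [8] (¬T ∨ ¬F) ∨ ¬(¬F ∨ ¬F)
  [9] (F ∨ ¬F) ∨ ¬(¬F ∨ ¬F)
  [10] ¬F ∨ ¬(¬F ∨ ¬F)
  [11] T ∨ ¬(¬F ∨ ¬F)
  [12] T

Term B:
  start: (((T ∨ (F ∨ T)) ∧ (¬T ∧ (T ∨ T))) ∨ ¬¬(F ∧ F)) ∧ T
  [1] ((T ∨ (F ∨ T)) ∧ (¬T ∧ (T ∨ T))) ∨ ¬¬(F ∧ F)
  [2] (T ∧ (¬T ∧ (T ∨ T))) ∨ ¬¬(F ∧ F)
  [3] (¬T ∧ (T ∨ T)) ∨ ¬¬(F ∧ F)
  [4] (F ∧ (T ∨ T)) ∨ ¬¬(F ∧ F)
  [5] F ∨ ¬¬(F ∧ F)
  [6] ¬¬(F ∧ F)
  [7] F ∧ F
  [8] F

Answer: DIFFERENT — A ⇓ T, B ⇓ F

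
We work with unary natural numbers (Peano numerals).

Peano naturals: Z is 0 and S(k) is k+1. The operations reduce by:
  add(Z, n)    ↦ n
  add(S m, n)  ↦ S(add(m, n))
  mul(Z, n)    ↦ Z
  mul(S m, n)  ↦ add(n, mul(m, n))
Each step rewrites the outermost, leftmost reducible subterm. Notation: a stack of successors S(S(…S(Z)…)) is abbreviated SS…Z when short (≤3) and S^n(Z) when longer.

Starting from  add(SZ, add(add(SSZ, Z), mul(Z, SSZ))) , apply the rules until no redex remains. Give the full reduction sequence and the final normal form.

  start: add(SZ, add(add(SSZ, Z), mul(Z, SSZ)))
  step 1: S(add(Z, add(add(SSZ, Z), mul(Z, SSZ))))
  step 2: S(add(add(SSZ, Z), mul(Z, SSZ)))
  step 3: S(add(S(add(SZ, Z)), mul(Z, SSZ)))
  step 4: S(S(add(add(SZ, Z), mul(Z, SSZ))))
  step 5: S(S(add(S(add(Z, Z)), mul(Z, SSZ))))
  step 6: S(S(S(add(add(Z, Z), mul(Z, SSZ)))))
  step 7: S(S(S(add(Z, mul(Z, SSZ)))))
  step 8: S(S(S(mul(Z, SSZ))))
  step 9: SSSZ

Answer: normal form = SSSZ  (in 9 steps)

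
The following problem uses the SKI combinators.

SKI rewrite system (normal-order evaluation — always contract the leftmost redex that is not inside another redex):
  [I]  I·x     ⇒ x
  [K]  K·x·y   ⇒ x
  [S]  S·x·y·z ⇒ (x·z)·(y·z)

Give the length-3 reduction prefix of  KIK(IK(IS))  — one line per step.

Answer: after 3 steps: K(IS)

Derivation:
  start: KIK(IK(IS))
  step 1: I(IK(IS))
  step 2: IK(IS)
  step 3: K(IS)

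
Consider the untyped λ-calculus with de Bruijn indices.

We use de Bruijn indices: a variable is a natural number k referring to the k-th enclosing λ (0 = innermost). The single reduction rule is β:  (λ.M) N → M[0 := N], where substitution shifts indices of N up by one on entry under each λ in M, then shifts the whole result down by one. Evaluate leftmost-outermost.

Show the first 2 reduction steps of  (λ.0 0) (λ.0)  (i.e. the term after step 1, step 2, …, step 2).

  start: (λ.0 0) (λ.0)
  step 1: (λ.0) (λ.0)
  step 2: λ.0

Answer: after 2 steps: λ.0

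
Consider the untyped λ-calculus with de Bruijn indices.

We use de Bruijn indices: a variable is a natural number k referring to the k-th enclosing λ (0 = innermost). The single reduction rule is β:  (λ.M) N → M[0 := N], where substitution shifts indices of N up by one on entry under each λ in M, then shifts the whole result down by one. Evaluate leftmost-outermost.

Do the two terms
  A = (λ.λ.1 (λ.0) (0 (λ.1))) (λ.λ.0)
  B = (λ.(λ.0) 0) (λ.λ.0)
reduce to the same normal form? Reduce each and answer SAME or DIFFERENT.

Term A:
  start: (λ.λ.1 (λ.0) (0 (λ.1))) (λ.λ.0)
  step 1: λ.(λ.λ.0) (λ.0) (0 (λ.1))
  step 2: λ.(λ.0) (0 (λ.1))
  step 3: λ.0 (λ.1)

Term B:
  start: (λ.(λ.0) 0) (λ.λ.0)
  step 1: (λ.0) (λ.λ.0)
  step 2: λ.λ.0

Answer: DIFFERENT — A ⇓ λ.0 (λ.1), B ⇓ λ.λ.0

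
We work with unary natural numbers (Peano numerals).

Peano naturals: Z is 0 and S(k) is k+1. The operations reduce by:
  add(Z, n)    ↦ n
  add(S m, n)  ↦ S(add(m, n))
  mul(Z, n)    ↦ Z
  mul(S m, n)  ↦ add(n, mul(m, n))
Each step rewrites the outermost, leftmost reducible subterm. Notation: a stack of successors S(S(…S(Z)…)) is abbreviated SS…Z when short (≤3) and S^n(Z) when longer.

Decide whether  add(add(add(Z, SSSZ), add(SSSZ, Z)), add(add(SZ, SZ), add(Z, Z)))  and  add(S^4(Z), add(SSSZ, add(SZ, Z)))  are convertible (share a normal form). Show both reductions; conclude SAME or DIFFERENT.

Answer: SAME — A ⇓ S^8(Z), B ⇓ S^8(Z)

Reduction:
Term A:
  start: add(add(add(Z, SSSZ), add(SSSZ, Z)), add(add(SZ, SZ), add(Z, Z)))
  →1  add(add(SSSZ, add(SSSZ, Z)), add(add(SZ, SZ), add(Z, Z)))
  →2  add(S(add(SSZ, add(SSSZ, Z))), add(add(SZ, SZ), add(Z, Z)))
  →3  S(add(add(SSZ, add(SSSZ, Z)), add(add(SZ, SZ), add(Z, Z))))
  →4  S(add(S(add(SZ, add(SSSZ, Z))), add(add(SZ, SZ), add(Z, Z))))
  →5  S(S(add(add(SZ, add(SSSZ, Z)), add(add(SZ, SZ), add(Z, Z)))))
  →6  S(S(add(S(add(Z, add(SSSZ, Z))), add(add(SZ, SZ), add(Z, Z)))))
  →7  S(S(S(add(add(Z, add(SSSZ, Z)), add(add(SZ, SZ), add(Z, Z))))))
  →8  S(S(S(add(add(SSSZ, Z), add(add(SZ, SZ), add(Z, Z))))))
  →9  S(S(S(add(S(add(SSZ, Z)), add(add(SZ, SZ), add(Z, Z))))))
  →10  S(S(S(S(add(add(SSZ, Z), add(add(SZ, SZ), add(Z, Z)))))))
  →11  S(S(S(S(add(S(add(SZ, Z)), add(add(SZ, SZ), add(Z, Z)))))))
  →12  S(S(S(S(S(add(add(SZ, Z), add(add(SZ, SZ), add(Z, Z))))))))
  →13  S(S(S(S(S(add(S(add(Z, Z)), add(add(SZ, SZ), add(Z, Z))))))))
  →14  S(S(S(S(S(S(add(add(Z, Z), add(add(SZ, SZ), add(Z, Z)))))))))
  →15  S(S(S(S(S(S(add(Z, add(add(SZ, SZ), add(Z, Z)))))))))
  →16  S(S(S(S(S(S(add(add(SZ, SZ), add(Z, Z))))))))
  →17  S(S(S(S(S(S(add(S(add(Z, SZ)), add(Z, Z))))))))
  →18  S(S(S(S(S(S(S(add(add(Z, SZ), add(Z, Z)))))))))
  →19  S(S(S(S(S(S(S(add(SZ, add(Z, Z)))))))))
  →20  S(S(S(S(S(S(S(S(add(Z, add(Z, Z))))))))))
  →21  S(S(S(S(S(S(S(S(add(Z, Z)))))))))
  →22  S^8(Z)

Term B:
  start: add(S^4(Z), add(SSSZ, add(SZ, Z)))
  →1  S(add(SSSZ, add(SSSZ, add(SZ, Z))))
  →2  S(S(add(SSZ, add(SSSZ, add(SZ, Z)))))
  →3  S(S(S(add(SZ, add(SSSZ, add(SZ, Z))))))
  →4  S(S(S(S(add(Z, add(SSSZ, add(SZ, Z)))))))
  →5  S(S(S(S(add(SSSZ, add(SZ, Z))))))
  →6  S(S(S(S(S(add(SSZ, add(SZ, Z)))))))
  →7  S(S(S(S(S(S(add(SZ, add(SZ, Z))))))))
  →8  S(S(S(S(S(S(S(add(Z, add(SZ, Z)))))))))
  →9  S(S(S(S(S(S(S(add(SZ, Z))))))))
  →10  S(S(S(S(S(S(S(S(add(Z, Z)))))))))
  →11  S^8(Z)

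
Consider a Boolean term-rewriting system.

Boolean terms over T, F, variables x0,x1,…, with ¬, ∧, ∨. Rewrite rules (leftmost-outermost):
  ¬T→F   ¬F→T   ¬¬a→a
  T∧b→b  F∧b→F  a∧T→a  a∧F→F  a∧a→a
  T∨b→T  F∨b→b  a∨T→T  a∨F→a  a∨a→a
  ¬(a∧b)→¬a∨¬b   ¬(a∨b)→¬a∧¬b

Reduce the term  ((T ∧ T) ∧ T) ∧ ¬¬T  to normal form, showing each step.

  start: ((T ∧ T) ∧ T) ∧ ¬¬T
  step 1: (T ∧ T) ∧ ¬¬T
  step 2: T ∧ ¬¬T
  step 3: ¬¬T
  step 4: T

Answer: normal form = T  (in 4 steps)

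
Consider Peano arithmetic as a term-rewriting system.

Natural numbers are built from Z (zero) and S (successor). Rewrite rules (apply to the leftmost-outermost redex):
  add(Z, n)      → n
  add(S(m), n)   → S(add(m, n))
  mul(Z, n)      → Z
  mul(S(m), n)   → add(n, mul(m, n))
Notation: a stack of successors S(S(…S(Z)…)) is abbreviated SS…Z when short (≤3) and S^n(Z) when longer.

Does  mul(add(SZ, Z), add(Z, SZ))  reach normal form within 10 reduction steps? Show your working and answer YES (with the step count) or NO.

Answer: YES — reaches normal form SZ in 7 ≤ 10 steps

Reduction:
  start: mul(add(SZ, Z), add(Z, SZ))
  step 1: mul(S(add(Z, Z)), add(Z, SZ))
  step 2: add(add(Z, SZ), mul(add(Z, Z), add(Z, SZ)))
  step 3: add(SZ, mul(add(Z, Z), add(Z, SZ)))
  step 4: S(add(Z, mul(add(Z, Z), add(Z, SZ))))
  step 5: S(mul(add(Z, Z), add(Z, SZ)))
  step 6: S(mul(Z, add(Z, SZ)))
  step 7: SZ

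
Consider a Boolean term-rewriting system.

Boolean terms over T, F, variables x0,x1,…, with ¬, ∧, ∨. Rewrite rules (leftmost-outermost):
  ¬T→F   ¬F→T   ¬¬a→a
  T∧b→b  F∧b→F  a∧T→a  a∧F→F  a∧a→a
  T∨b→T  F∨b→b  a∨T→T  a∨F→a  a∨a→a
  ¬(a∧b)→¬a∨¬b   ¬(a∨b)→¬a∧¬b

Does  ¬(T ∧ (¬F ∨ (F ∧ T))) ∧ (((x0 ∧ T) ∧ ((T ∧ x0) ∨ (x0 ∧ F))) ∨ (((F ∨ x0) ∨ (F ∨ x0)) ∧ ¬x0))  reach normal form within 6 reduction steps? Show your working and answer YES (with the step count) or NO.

Answer: NO — after 6 steps the term is F ∧ (((x0 ∧ T) ∧ ((T ∧ x0) ∨ (x0 ∧ F))) ∨ (((F ∨ x0) ∨ (F ∨ x0)) ∧ ¬x0)), not yet normal

Working:
  start: ¬(T ∧ (¬F ∨ (F ∧ T))) ∧ (((x0 ∧ T) ∧ ((T ∧ x0) ∨ (x0 ∧ F))) ∨ (((F ∨ x0) ∨ (F ∨ x0)) ∧ ¬x0))
  →1  (¬T ∨ ¬(¬F ∨ (F ∧ T))) ∧ (((x0 ∧ T) ∧ ((T ∧ x0) ∨ (x0 ∧ F))) ∨ (((F ∨ x0) ∨ (F ∨ x0)) ∧ ¬x0))
  →2  (F ∨ ¬(¬F ∨ (F ∧ T))) ∧ (((x0 ∧ T) ∧ ((T ∧ x0) ∨ (x0 ∧ F))) ∨ (((F ∨ x0) ∨ (F ∨ x0)) ∧ ¬x0))
  →3  ¬(¬F ∨ (F ∧ T)) ∧ (((x0 ∧ T) ∧ ((T ∧ x0) ∨ (x0 ∧ F))) ∨ (((F ∨ x0) ∨ (F ∨ x0)) ∧ ¬x0))
  →4  (¬¬F ∧ ¬(F ∧ T)) ∧ (((x0 ∧ T) ∧ ((T ∧ x0) ∨ (x0 ∧ F))) ∨ (((F ∨ x0) ∨ (F ∨ x0)) ∧ ¬x0))
  →5  (F ∧ ¬(F ∧ T)) ∧ (((x0 ∧ T) ∧ ((T ∧ x0) ∨ (x0 ∧ F))) ∨ (((F ∨ x0) ∨ (F ∨ x0)) ∧ ¬x0))
  →6  F ∧ (((x0 ∧ T) ∧ ((T ∧ x0) ∨ (x0 ∧ F))) ∨ (((F ∨ x0) ∨ (F ∨ x0)) ∧ ¬x0))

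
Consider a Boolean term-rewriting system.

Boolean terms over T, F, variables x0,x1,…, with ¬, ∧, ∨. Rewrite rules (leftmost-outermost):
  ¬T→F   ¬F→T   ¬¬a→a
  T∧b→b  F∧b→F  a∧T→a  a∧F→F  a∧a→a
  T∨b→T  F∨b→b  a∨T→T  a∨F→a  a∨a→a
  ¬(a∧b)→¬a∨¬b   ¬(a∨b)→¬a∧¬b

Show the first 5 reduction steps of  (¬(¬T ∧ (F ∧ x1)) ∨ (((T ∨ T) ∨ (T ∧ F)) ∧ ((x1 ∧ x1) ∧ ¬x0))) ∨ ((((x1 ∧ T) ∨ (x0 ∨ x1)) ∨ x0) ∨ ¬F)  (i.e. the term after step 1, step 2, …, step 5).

Answer: after 5 steps: T

Working:
  start: (¬(¬T ∧ (F ∧ x1)) ∨ (((T ∨ T) ∨ (T ∧ F)) ∧ ((x1 ∧ x1) ∧ ¬x0))) ∨ ((((x1 ∧ T) ∨ (x0 ∨ x1)) ∨ x0) ∨ ¬F)
  →1  ((¬¬T ∨ ¬(F ∧ x1)) ∨ (((T ∨ T) ∨ (T ∧ F)) ∧ ((x1 ∧ x1) ∧ ¬x0))) ∨ ((((x1 ∧ T) ∨ (x0 ∨ x1)) ∨ x0) ∨ ¬F)
  →2  ((T ∨ ¬(F ∧ x1)) ∨ (((T ∨ T) ∨ (T ∧ F)) ∧ ((x1 ∧ x1) ∧ ¬x0))) ∨ ((((x1 ∧ T) ∨ (x0 ∨ x1)) ∨ x0) ∨ ¬F)
  →3  (T ∨ (((T ∨ T) ∨ (T ∧ F)) ∧ ((x1 ∧ x1) ∧ ¬x0))) ∨ ((((x1 ∧ T) ∨ (x0 ∨ x1)) ∨ x0) ∨ ¬F)
  →4  T ∨ ((((x1 ∧ T) ∨ (x0 ∨ x1)) ∨ x0) ∨ ¬F)
  →5  T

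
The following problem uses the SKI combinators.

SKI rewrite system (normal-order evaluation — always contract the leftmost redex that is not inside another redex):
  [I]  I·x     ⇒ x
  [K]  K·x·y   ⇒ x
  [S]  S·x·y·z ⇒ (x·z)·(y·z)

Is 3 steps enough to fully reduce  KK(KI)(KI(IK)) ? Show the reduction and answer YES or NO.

  start: KK(KI)(KI(IK))
  [1] K(KI(IK))
  [2] KI

Answer: YES — reaches normal form KI in 2 ≤ 3 steps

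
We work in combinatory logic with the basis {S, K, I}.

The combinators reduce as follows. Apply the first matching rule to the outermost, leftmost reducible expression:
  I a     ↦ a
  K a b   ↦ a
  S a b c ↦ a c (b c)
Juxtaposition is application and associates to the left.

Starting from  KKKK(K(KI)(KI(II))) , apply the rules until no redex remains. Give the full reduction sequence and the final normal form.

Answer: normal form = K  (in 2 steps)

Working:
  start: KKKK(K(KI)(KI(II)))
  [1] KK(K(KI)(KI(II)))
  [2] K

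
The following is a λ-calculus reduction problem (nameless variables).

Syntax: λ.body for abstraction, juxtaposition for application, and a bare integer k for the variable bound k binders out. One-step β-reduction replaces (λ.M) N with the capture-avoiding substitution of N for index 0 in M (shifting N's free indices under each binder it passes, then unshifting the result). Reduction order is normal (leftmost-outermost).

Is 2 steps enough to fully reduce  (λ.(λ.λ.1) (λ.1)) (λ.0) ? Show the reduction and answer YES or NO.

Answer: YES — reaches normal form λ.λ.λ.0 in 2 ≤ 2 steps

Derivation:
  start: (λ.(λ.λ.1) (λ.1)) (λ.0)
  step 1: (λ.λ.1) (λ.λ.0)
  step 2: λ.λ.λ.0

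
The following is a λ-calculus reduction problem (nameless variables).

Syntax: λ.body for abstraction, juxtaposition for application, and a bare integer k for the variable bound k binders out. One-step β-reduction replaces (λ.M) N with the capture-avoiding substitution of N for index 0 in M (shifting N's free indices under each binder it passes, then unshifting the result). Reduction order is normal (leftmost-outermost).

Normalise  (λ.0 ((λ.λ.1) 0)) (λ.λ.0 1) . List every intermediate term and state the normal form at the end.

Answer: normal form = λ.0 (λ.λ.λ.0 1)  (in 3 steps)

Working:
  start: (λ.0 ((λ.λ.1) 0)) (λ.λ.0 1)
  →1  (λ.λ.0 1) ((λ.λ.1) (λ.λ.0 1))
  →2  λ.0 ((λ.λ.1) (λ.λ.0 1))
  →3  λ.0 (λ.λ.λ.0 1)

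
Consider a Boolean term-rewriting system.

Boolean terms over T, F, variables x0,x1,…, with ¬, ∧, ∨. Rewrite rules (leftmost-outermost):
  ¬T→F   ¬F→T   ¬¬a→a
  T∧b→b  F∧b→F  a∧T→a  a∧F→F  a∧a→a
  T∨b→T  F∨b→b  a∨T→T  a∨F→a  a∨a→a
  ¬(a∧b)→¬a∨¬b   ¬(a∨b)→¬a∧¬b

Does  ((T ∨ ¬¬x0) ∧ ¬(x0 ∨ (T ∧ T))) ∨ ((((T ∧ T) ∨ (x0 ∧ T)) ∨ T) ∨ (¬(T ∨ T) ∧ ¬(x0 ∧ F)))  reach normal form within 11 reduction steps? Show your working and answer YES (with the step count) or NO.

  start: ((T ∨ ¬¬x0) ∧ ¬(x0 ∨ (T ∧ T))) ∨ ((((T ∧ T) ∨ (x0 ∧ T)) ∨ T) ∨ (¬(T ∨ T) ∧ ¬(x0 ∧ F)))
  →1  (T ∧ ¬(x0 ∨ (T ∧ T))) ∨ ((((T ∧ T) ∨ (x0 ∧ T)) ∨ T) ∨ (¬(T ∨ T) ∧ ¬(x0 ∧ F)))
  →2  ¬(x0 ∨ (T ∧ T)) ∨ ((((T ∧ T) ∨ (x0 ∧ T)) ∨ T) ∨ (¬(T ∨ T) ∧ ¬(x0 ∧ F)))
  →3  (¬x0 ∧ ¬(T ∧ T)) ∨ ((((T ∧ T) ∨ (x0 ∧ T)) ∨ T) ∨ (¬(T ∨ T) ∧ ¬(x0 ∧ F)))
  →4  (¬x0 ∧ (¬T ∨ ¬T)) ∨ ((((T ∧ T) ∨ (x0 ∧ T)) ∨ T) ∨ (¬(T ∨ T) ∧ ¬(x0 ∧ F)))
  →5  (¬x0 ∧ ¬T) ∨ ((((T ∧ T) ∨ (x0 ∧ T)) ∨ T) ∨ (¬(T ∨ T) ∧ ¬(x0 ∧ F)))
  →6  (¬x0 ∧ F) ∨ ((((T ∧ T) ∨ (x0 ∧ T)) ∨ T) ∨ (¬(T ∨ T) ∧ ¬(x0 ∧ F)))
  →7  F ∨ ((((T ∧ T) ∨ (x0 ∧ T)) ∨ T) ∨ (¬(T ∨ T) ∧ ¬(x0 ∧ F)))
  →8  (((T ∧ T) ∨ (x0 ∧ T)) ∨ T) ∨ (¬(T ∨ T) ∧ ¬(x0 ∧ F))
  →9  T ∨ (¬(T ∨ T) ∧ ¬(x0 ∧ F))
  →10  T

Answer: YES — reaches normal form T in 10 ≤ 11 steps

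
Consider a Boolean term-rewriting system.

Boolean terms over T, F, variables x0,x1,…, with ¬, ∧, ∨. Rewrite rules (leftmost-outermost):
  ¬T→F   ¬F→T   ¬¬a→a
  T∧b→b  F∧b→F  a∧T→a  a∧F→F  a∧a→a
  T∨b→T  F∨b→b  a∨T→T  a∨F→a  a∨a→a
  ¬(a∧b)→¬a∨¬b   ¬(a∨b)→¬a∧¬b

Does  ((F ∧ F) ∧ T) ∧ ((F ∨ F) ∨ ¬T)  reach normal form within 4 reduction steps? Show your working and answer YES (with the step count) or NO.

Answer: YES — reaches normal form F in 3 ≤ 4 steps

Reduction:
  start: ((F ∧ F) ∧ T) ∧ ((F ∨ F) ∨ ¬T)
  →1  (F ∧ F) ∧ ((F ∨ F) ∨ ¬T)
  →2  F ∧ ((F ∨ F) ∨ ¬T)
  →3  F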